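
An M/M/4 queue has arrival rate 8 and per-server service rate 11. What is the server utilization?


rho = lambda/(c*mu) = 8/(4*11) = 0.1818

0.1818


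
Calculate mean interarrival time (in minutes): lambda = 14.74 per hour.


Mean interarrival time = 60/lambda = 60/14.74 = 4.07 minutes

4.07 minutes


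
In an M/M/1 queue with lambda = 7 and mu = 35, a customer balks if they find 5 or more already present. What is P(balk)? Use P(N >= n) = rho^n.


P(N >= 5) = rho^5 = (7/35)^5 = 0.0003

0.0003


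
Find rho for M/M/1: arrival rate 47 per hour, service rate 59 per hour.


rho = lambda/mu = 47/59 = 0.7966

0.7966


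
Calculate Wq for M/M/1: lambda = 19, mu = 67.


rho = 19/67; Wq = rho/(mu - lambda) = 0.0059 hours

0.0059 hours


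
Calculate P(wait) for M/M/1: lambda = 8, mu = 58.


P(wait) = rho = lambda/mu = 8/58 = 0.1379

0.1379


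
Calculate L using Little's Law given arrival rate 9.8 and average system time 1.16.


L = lambda * W = 9.8 * 1.16 = 11.37

11.37


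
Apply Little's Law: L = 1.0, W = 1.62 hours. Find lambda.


lambda = L / W = 1.0 / 1.62 = 0.62 per hour

0.62 per hour


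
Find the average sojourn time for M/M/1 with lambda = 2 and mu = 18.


W = 1/(mu - lambda) = 1/(18 - 2) = 0.0625 hours

0.0625 hours


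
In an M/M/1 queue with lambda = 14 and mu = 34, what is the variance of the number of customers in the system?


rho = 14/34; Var(N) = rho/(1-rho)^2 = 1.19

1.19


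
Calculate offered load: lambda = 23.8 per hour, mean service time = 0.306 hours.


Offered load a = lambda * E[S] = 23.8 * 0.306 = 7.28 Erlangs

7.28 Erlangs


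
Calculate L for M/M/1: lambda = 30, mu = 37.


rho = 30/37; L = rho/(1-rho) = 4.29

4.29


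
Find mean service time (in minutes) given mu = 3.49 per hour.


Mean service time = 60/mu = 60/3.49 = 17.19 minutes

17.19 minutes


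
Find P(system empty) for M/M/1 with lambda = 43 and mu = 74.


P0 = 1 - rho = 1 - 43/74 = 0.4189

0.4189


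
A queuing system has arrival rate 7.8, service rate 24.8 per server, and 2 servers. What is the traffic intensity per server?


rho = lambda / (c * mu) = 7.8 / (2 * 24.8) = 0.1573

0.1573


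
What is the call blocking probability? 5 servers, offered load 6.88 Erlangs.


B(N,A) = (A^N/N!) / sum(A^k/k!, k=0..N) with N=5, A=6.88 = 0.4176

0.4176


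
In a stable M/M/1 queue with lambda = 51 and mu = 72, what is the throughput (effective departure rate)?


For a stable queue (lambda < mu), throughput = lambda = 51 per hour

51 per hour


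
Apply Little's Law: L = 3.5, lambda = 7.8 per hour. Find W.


W = L / lambda = 3.5 / 7.8 = 0.4487 hours

0.4487 hours


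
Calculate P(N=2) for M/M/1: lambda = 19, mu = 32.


rho = 19/32; P(n) = (1-rho)*rho^n = (1-19/32)*(19/32)^2 = 0.1432

0.1432


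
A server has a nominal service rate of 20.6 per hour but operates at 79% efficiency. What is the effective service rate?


Effective rate = mu * efficiency = 20.6 * 0.79 = 16.27 per hour

16.27 per hour


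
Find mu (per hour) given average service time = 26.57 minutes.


mu = 60 / avg_service_time = 60 / 26.57 = 2.26 per hour

2.26 per hour


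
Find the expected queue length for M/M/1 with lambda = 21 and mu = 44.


rho = 21/44; Lq = rho^2/(1-rho) = 0.44

0.44


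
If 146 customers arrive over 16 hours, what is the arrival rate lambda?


lambda = total arrivals / time = 146 / 16 = 9.13 per hour

9.13 per hour


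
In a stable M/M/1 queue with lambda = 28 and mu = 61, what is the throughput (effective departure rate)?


For a stable queue (lambda < mu), throughput = lambda = 28 per hour

28 per hour


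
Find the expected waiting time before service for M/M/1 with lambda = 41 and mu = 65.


rho = 41/65; Wq = rho/(mu - lambda) = 0.0263 hours

0.0263 hours


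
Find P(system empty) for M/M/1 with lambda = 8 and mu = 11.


P0 = 1 - rho = 1 - 8/11 = 0.2727

0.2727


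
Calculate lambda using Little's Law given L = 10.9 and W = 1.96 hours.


lambda = L / W = 10.9 / 1.96 = 5.56 per hour

5.56 per hour


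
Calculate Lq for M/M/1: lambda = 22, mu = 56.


rho = 22/56; Lq = rho^2/(1-rho) = 0.25

0.25


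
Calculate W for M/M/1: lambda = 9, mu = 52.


W = 1/(mu - lambda) = 1/(52 - 9) = 0.0233 hours

0.0233 hours


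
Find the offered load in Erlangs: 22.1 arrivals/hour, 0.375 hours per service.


Offered load a = lambda * E[S] = 22.1 * 0.375 = 8.29 Erlangs

8.29 Erlangs


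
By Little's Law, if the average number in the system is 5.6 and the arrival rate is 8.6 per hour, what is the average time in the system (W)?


W = L / lambda = 5.6 / 8.6 = 0.6512 hours

0.6512 hours


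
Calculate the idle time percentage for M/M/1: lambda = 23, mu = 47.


Idle fraction = (1 - rho) * 100 = (1 - 23/47) * 100 = 51.1%

51.1%


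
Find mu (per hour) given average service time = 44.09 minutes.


mu = 60 / avg_service_time = 60 / 44.09 = 1.36 per hour

1.36 per hour


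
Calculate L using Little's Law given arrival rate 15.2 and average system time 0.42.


L = lambda * W = 15.2 * 0.42 = 6.38

6.38


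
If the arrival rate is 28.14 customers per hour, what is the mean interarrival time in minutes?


Mean interarrival time = 60/lambda = 60/28.14 = 2.13 minutes

2.13 minutes


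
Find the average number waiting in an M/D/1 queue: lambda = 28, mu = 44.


M/D/1: Lq = rho^2 / (2*(1-rho)) where rho = 28/44; Lq = 0.56

0.56


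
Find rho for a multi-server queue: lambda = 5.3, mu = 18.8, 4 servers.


rho = lambda / (c * mu) = 5.3 / (4 * 18.8) = 0.0705

0.0705


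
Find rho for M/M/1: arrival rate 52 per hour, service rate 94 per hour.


rho = lambda/mu = 52/94 = 0.5532

0.5532


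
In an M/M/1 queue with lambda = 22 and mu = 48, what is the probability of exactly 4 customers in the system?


rho = 22/48; P(n) = (1-rho)*rho^n = (1-22/48)*(22/48)^4 = 0.0239

0.0239


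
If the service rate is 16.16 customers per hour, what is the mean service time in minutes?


Mean service time = 60/mu = 60/16.16 = 3.71 minutes

3.71 minutes


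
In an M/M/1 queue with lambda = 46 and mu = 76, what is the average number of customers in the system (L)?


rho = 46/76; L = rho/(1-rho) = 1.53

1.53


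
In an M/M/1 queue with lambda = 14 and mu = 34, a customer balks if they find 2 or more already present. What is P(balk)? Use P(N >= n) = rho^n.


P(N >= 2) = rho^2 = (14/34)^2 = 0.1696

0.1696


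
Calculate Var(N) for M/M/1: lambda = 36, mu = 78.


rho = 36/78; Var(N) = rho/(1-rho)^2 = 1.59

1.59


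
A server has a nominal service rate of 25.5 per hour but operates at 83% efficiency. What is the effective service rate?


Effective rate = mu * efficiency = 25.5 * 0.83 = 21.17 per hour

21.17 per hour


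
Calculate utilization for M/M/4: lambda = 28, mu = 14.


rho = lambda/(c*mu) = 28/(4*14) = 0.5

0.5


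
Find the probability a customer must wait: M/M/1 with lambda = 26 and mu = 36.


P(wait) = rho = lambda/mu = 26/36 = 0.7222

0.7222


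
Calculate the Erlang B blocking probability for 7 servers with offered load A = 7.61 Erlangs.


B(N,A) = (A^N/N!) / sum(A^k/k!, k=0..N) with N=7, A=7.61 = 0.2857

0.2857


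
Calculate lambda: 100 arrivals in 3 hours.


lambda = total arrivals / time = 100 / 3 = 33.33 per hour

33.33 per hour


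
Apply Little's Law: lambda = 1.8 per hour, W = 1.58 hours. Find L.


L = lambda * W = 1.8 * 1.58 = 2.84

2.84


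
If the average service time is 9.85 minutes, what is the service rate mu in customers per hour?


mu = 60 / avg_service_time = 60 / 9.85 = 6.09 per hour

6.09 per hour


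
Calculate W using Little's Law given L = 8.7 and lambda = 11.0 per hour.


W = L / lambda = 8.7 / 11.0 = 0.7909 hours

0.7909 hours


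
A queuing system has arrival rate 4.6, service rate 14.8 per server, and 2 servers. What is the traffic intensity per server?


rho = lambda / (c * mu) = 4.6 / (2 * 14.8) = 0.1554

0.1554


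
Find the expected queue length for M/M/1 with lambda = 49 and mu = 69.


rho = 49/69; Lq = rho^2/(1-rho) = 1.74

1.74


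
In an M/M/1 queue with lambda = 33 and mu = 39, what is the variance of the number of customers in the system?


rho = 33/39; Var(N) = rho/(1-rho)^2 = 35.75

35.75


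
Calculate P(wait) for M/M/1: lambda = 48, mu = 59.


P(wait) = rho = lambda/mu = 48/59 = 0.8136

0.8136


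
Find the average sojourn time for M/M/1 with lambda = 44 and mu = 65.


W = 1/(mu - lambda) = 1/(65 - 44) = 0.0476 hours

0.0476 hours


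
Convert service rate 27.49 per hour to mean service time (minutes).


Mean service time = 60/mu = 60/27.49 = 2.18 minutes

2.18 minutes


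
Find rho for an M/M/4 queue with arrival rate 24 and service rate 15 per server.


rho = lambda/(c*mu) = 24/(4*15) = 0.4

0.4


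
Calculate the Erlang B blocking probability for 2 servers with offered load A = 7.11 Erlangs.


B(N,A) = (A^N/N!) / sum(A^k/k!, k=0..N) with N=2, A=7.11 = 0.7571

0.7571


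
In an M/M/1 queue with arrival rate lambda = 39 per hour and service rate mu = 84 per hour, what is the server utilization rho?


rho = lambda/mu = 39/84 = 0.4643

0.4643


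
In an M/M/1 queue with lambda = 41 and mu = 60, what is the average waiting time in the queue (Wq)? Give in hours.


rho = 41/60; Wq = rho/(mu - lambda) = 0.036 hours

0.036 hours


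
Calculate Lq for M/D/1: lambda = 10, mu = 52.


M/D/1: Lq = rho^2 / (2*(1-rho)) where rho = 10/52; Lq = 0.02

0.02


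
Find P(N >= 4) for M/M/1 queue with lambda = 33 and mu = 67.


P(N >= 4) = rho^4 = (33/67)^4 = 0.0589

0.0589


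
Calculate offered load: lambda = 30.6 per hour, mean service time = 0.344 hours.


Offered load a = lambda * E[S] = 30.6 * 0.344 = 10.53 Erlangs

10.53 Erlangs


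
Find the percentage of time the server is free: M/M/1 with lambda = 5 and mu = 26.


Idle fraction = (1 - rho) * 100 = (1 - 5/26) * 100 = 80.8%

80.8%


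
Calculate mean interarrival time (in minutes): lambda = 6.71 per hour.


Mean interarrival time = 60/lambda = 60/6.71 = 8.94 minutes

8.94 minutes


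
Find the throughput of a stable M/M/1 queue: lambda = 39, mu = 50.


For a stable queue (lambda < mu), throughput = lambda = 39 per hour

39 per hour


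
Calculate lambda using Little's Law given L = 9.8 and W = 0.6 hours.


lambda = L / W = 9.8 / 0.6 = 16.33 per hour

16.33 per hour


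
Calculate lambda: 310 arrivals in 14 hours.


lambda = total arrivals / time = 310 / 14 = 22.14 per hour

22.14 per hour


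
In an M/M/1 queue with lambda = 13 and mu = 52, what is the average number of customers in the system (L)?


rho = 13/52; L = rho/(1-rho) = 0.33

0.33


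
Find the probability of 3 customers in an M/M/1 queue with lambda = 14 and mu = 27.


rho = 14/27; P(n) = (1-rho)*rho^n = (1-14/27)*(14/27)^3 = 0.0671

0.0671


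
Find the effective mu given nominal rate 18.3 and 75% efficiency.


Effective rate = mu * efficiency = 18.3 * 0.75 = 13.73 per hour

13.73 per hour


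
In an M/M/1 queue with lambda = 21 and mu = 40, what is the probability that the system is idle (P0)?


P0 = 1 - rho = 1 - 21/40 = 0.475

0.475


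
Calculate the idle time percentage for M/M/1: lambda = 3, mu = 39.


Idle fraction = (1 - rho) * 100 = (1 - 3/39) * 100 = 92.3%

92.3%


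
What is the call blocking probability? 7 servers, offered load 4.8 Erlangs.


B(N,A) = (A^N/N!) / sum(A^k/k!, k=0..N) with N=7, A=4.8 = 0.1081

0.1081


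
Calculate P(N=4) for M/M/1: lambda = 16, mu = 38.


rho = 16/38; P(n) = (1-rho)*rho^n = (1-16/38)*(16/38)^4 = 0.0182

0.0182


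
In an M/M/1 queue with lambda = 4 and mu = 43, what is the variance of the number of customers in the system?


rho = 4/43; Var(N) = rho/(1-rho)^2 = 0.11

0.11


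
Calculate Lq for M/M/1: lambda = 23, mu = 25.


rho = 23/25; Lq = rho^2/(1-rho) = 10.58

10.58


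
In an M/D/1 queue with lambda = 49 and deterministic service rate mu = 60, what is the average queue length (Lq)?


M/D/1: Lq = rho^2 / (2*(1-rho)) where rho = 49/60; Lq = 1.82

1.82


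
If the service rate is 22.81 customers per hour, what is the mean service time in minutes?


Mean service time = 60/mu = 60/22.81 = 2.63 minutes

2.63 minutes


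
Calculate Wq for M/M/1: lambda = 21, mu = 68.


rho = 21/68; Wq = rho/(mu - lambda) = 0.0066 hours

0.0066 hours


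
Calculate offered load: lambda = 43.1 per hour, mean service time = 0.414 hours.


Offered load a = lambda * E[S] = 43.1 * 0.414 = 17.84 Erlangs

17.84 Erlangs


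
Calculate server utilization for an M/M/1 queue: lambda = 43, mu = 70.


rho = lambda/mu = 43/70 = 0.6143

0.6143


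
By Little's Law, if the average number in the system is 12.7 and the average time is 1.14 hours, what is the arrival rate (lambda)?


lambda = L / W = 12.7 / 1.14 = 11.14 per hour

11.14 per hour


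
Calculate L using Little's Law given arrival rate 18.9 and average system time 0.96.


L = lambda * W = 18.9 * 0.96 = 18.14

18.14


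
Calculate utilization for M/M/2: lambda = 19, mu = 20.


rho = lambda/(c*mu) = 19/(2*20) = 0.475

0.475


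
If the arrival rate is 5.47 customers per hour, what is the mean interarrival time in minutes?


Mean interarrival time = 60/lambda = 60/5.47 = 10.97 minutes

10.97 minutes


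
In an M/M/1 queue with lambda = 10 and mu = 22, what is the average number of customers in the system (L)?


rho = 10/22; L = rho/(1-rho) = 0.83

0.83


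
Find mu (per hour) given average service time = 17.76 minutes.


mu = 60 / avg_service_time = 60 / 17.76 = 3.38 per hour

3.38 per hour


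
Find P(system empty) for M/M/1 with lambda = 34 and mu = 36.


P0 = 1 - rho = 1 - 34/36 = 0.0556

0.0556


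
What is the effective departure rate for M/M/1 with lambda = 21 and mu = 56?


For a stable queue (lambda < mu), throughput = lambda = 21 per hour

21 per hour


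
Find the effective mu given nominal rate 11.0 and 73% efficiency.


Effective rate = mu * efficiency = 11.0 * 0.73 = 8.03 per hour

8.03 per hour


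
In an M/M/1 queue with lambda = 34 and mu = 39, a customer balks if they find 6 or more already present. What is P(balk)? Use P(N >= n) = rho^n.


P(N >= 6) = rho^6 = (34/39)^6 = 0.439

0.439


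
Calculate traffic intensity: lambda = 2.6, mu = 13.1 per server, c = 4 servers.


rho = lambda / (c * mu) = 2.6 / (4 * 13.1) = 0.0496

0.0496


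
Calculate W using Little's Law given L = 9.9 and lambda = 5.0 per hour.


W = L / lambda = 9.9 / 5.0 = 1.98 hours

1.98 hours


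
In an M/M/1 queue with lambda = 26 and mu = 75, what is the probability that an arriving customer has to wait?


P(wait) = rho = lambda/mu = 26/75 = 0.3467

0.3467


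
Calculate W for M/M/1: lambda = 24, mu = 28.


W = 1/(mu - lambda) = 1/(28 - 24) = 0.25 hours

0.25 hours


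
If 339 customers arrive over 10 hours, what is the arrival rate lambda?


lambda = total arrivals / time = 339 / 10 = 33.9 per hour

33.9 per hour


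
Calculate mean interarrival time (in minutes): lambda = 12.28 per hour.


Mean interarrival time = 60/lambda = 60/12.28 = 4.89 minutes

4.89 minutes


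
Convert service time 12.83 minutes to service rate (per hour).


mu = 60 / avg_service_time = 60 / 12.83 = 4.68 per hour

4.68 per hour


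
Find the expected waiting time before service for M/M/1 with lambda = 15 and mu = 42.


rho = 15/42; Wq = rho/(mu - lambda) = 0.0132 hours

0.0132 hours


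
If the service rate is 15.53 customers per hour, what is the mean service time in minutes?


Mean service time = 60/mu = 60/15.53 = 3.86 minutes

3.86 minutes


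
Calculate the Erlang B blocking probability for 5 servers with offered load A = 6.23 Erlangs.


B(N,A) = (A^N/N!) / sum(A^k/k!, k=0..N) with N=5, A=6.23 = 0.3762

0.3762


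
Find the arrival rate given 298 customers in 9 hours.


lambda = total arrivals / time = 298 / 9 = 33.11 per hour

33.11 per hour


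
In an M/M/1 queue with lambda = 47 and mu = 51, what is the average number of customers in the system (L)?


rho = 47/51; L = rho/(1-rho) = 11.75

11.75


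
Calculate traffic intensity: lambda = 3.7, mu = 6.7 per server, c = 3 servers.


rho = lambda / (c * mu) = 3.7 / (3 * 6.7) = 0.1841

0.1841


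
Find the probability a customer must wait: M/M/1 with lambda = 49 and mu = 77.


P(wait) = rho = lambda/mu = 49/77 = 0.6364

0.6364


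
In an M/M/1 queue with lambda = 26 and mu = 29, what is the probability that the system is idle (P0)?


P0 = 1 - rho = 1 - 26/29 = 0.1034

0.1034


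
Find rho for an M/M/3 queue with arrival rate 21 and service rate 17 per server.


rho = lambda/(c*mu) = 21/(3*17) = 0.4118

0.4118


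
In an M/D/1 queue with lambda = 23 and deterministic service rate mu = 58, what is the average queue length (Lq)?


M/D/1: Lq = rho^2 / (2*(1-rho)) where rho = 23/58; Lq = 0.13

0.13


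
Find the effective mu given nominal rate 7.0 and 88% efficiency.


Effective rate = mu * efficiency = 7.0 * 0.88 = 6.16 per hour

6.16 per hour


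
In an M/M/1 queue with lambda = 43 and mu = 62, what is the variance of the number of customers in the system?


rho = 43/62; Var(N) = rho/(1-rho)^2 = 7.39

7.39


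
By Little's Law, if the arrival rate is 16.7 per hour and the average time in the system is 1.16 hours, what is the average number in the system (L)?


L = lambda * W = 16.7 * 1.16 = 19.37

19.37


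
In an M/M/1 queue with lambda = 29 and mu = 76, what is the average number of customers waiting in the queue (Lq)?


rho = 29/76; Lq = rho^2/(1-rho) = 0.24

0.24


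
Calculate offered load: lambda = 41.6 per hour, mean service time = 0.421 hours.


Offered load a = lambda * E[S] = 41.6 * 0.421 = 17.51 Erlangs

17.51 Erlangs


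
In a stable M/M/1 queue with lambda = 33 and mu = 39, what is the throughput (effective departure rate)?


For a stable queue (lambda < mu), throughput = lambda = 33 per hour

33 per hour


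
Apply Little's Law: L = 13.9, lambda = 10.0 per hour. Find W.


W = L / lambda = 13.9 / 10.0 = 1.39 hours

1.39 hours


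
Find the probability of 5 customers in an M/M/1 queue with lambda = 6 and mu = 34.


rho = 6/34; P(n) = (1-rho)*rho^n = (1-6/34)*(6/34)^5 = 0.0001

0.0001


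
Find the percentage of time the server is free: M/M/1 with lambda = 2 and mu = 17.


Idle fraction = (1 - rho) * 100 = (1 - 2/17) * 100 = 88.2%

88.2%


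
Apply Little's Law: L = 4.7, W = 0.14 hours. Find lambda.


lambda = L / W = 4.7 / 0.14 = 33.57 per hour

33.57 per hour


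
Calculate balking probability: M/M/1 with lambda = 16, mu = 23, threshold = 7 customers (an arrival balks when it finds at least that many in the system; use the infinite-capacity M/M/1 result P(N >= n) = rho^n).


P(N >= 7) = rho^7 = (16/23)^7 = 0.0788

0.0788


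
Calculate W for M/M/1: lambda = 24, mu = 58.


W = 1/(mu - lambda) = 1/(58 - 24) = 0.0294 hours

0.0294 hours


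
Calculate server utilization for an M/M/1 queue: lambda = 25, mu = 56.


rho = lambda/mu = 25/56 = 0.4464

0.4464


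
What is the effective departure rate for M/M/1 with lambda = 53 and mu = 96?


For a stable queue (lambda < mu), throughput = lambda = 53 per hour

53 per hour


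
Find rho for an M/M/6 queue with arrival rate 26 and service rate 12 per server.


rho = lambda/(c*mu) = 26/(6*12) = 0.3611

0.3611


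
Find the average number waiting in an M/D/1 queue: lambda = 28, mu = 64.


M/D/1: Lq = rho^2 / (2*(1-rho)) where rho = 28/64; Lq = 0.17

0.17


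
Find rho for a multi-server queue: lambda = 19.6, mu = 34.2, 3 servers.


rho = lambda / (c * mu) = 19.6 / (3 * 34.2) = 0.191

0.191


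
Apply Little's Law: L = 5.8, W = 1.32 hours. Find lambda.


lambda = L / W = 5.8 / 1.32 = 4.39 per hour

4.39 per hour


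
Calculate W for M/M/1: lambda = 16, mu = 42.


W = 1/(mu - lambda) = 1/(42 - 16) = 0.0385 hours

0.0385 hours


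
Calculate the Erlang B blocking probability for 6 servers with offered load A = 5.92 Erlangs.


B(N,A) = (A^N/N!) / sum(A^k/k!, k=0..N) with N=6, A=5.92 = 0.2593

0.2593


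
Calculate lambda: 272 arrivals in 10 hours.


lambda = total arrivals / time = 272 / 10 = 27.2 per hour

27.2 per hour


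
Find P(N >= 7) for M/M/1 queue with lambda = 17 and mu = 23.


P(N >= 7) = rho^7 = (17/23)^7 = 0.1205

0.1205


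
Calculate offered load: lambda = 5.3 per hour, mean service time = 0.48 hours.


Offered load a = lambda * E[S] = 5.3 * 0.48 = 2.54 Erlangs

2.54 Erlangs


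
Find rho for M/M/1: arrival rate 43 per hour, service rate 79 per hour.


rho = lambda/mu = 43/79 = 0.5443

0.5443


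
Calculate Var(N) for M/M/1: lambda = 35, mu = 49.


rho = 35/49; Var(N) = rho/(1-rho)^2 = 8.75

8.75


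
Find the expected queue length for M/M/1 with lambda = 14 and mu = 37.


rho = 14/37; Lq = rho^2/(1-rho) = 0.23

0.23


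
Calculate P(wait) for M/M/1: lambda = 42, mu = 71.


P(wait) = rho = lambda/mu = 42/71 = 0.5915

0.5915


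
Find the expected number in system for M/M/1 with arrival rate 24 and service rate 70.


rho = 24/70; L = rho/(1-rho) = 0.52

0.52


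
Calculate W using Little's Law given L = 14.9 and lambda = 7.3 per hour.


W = L / lambda = 14.9 / 7.3 = 2.0411 hours

2.0411 hours


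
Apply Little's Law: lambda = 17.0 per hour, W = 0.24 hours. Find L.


L = lambda * W = 17.0 * 0.24 = 4.08

4.08


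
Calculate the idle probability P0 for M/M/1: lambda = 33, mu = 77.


P0 = 1 - rho = 1 - 33/77 = 0.5714

0.5714


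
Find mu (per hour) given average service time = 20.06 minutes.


mu = 60 / avg_service_time = 60 / 20.06 = 2.99 per hour

2.99 per hour


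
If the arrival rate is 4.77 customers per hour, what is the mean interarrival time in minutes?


Mean interarrival time = 60/lambda = 60/4.77 = 12.58 minutes

12.58 minutes


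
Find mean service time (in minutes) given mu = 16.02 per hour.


Mean service time = 60/mu = 60/16.02 = 3.75 minutes

3.75 minutes


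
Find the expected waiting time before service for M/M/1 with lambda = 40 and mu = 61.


rho = 40/61; Wq = rho/(mu - lambda) = 0.0312 hours

0.0312 hours


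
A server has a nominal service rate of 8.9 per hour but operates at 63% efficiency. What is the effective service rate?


Effective rate = mu * efficiency = 8.9 * 0.63 = 5.61 per hour

5.61 per hour


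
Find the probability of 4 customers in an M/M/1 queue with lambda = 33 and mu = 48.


rho = 33/48; P(n) = (1-rho)*rho^n = (1-33/48)*(33/48)^4 = 0.0698

0.0698


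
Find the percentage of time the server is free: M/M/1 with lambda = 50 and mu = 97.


Idle fraction = (1 - rho) * 100 = (1 - 50/97) * 100 = 48.5%

48.5%


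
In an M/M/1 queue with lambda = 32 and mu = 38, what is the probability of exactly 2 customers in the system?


rho = 32/38; P(n) = (1-rho)*rho^n = (1-32/38)*(32/38)^2 = 0.112

0.112


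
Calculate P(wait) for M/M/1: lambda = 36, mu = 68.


P(wait) = rho = lambda/mu = 36/68 = 0.5294

0.5294


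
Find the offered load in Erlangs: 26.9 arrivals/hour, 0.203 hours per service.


Offered load a = lambda * E[S] = 26.9 * 0.203 = 5.46 Erlangs

5.46 Erlangs


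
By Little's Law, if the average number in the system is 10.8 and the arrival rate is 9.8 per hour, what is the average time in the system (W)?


W = L / lambda = 10.8 / 9.8 = 1.102 hours

1.102 hours


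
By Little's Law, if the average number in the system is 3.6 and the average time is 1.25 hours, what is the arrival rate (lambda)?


lambda = L / W = 3.6 / 1.25 = 2.88 per hour

2.88 per hour


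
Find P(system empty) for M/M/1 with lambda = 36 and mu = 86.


P0 = 1 - rho = 1 - 36/86 = 0.5814

0.5814


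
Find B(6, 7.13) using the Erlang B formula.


B(N,A) = (A^N/N!) / sum(A^k/k!, k=0..N) with N=6, A=7.13 = 0.3394

0.3394


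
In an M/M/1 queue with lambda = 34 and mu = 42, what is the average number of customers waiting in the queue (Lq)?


rho = 34/42; Lq = rho^2/(1-rho) = 3.44

3.44


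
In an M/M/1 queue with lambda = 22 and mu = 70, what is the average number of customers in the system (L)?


rho = 22/70; L = rho/(1-rho) = 0.46

0.46


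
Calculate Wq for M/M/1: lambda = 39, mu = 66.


rho = 39/66; Wq = rho/(mu - lambda) = 0.0219 hours

0.0219 hours


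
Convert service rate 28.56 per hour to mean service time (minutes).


Mean service time = 60/mu = 60/28.56 = 2.1 minutes

2.1 minutes


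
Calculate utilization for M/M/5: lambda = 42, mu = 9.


rho = lambda/(c*mu) = 42/(5*9) = 0.9333

0.9333


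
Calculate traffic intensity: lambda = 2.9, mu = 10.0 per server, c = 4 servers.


rho = lambda / (c * mu) = 2.9 / (4 * 10.0) = 0.0725

0.0725


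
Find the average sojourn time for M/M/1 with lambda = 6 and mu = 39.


W = 1/(mu - lambda) = 1/(39 - 6) = 0.0303 hours

0.0303 hours


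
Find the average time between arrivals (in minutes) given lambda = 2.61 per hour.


Mean interarrival time = 60/lambda = 60/2.61 = 22.99 minutes

22.99 minutes


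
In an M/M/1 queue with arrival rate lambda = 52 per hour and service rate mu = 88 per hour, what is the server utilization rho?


rho = lambda/mu = 52/88 = 0.5909

0.5909


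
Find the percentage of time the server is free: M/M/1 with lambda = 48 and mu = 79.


Idle fraction = (1 - rho) * 100 = (1 - 48/79) * 100 = 39.2%

39.2%


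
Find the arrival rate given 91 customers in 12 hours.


lambda = total arrivals / time = 91 / 12 = 7.58 per hour

7.58 per hour


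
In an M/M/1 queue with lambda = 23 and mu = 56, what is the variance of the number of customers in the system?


rho = 23/56; Var(N) = rho/(1-rho)^2 = 1.18

1.18


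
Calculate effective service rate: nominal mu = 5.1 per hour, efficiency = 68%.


Effective rate = mu * efficiency = 5.1 * 0.68 = 3.47 per hour

3.47 per hour


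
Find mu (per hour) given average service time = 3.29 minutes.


mu = 60 / avg_service_time = 60 / 3.29 = 18.24 per hour

18.24 per hour


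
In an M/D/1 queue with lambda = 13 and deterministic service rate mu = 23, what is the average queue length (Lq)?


M/D/1: Lq = rho^2 / (2*(1-rho)) where rho = 13/23; Lq = 0.37

0.37


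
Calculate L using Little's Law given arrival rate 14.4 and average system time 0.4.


L = lambda * W = 14.4 * 0.4 = 5.76

5.76


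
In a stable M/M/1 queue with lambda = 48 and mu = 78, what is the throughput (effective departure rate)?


For a stable queue (lambda < mu), throughput = lambda = 48 per hour

48 per hour


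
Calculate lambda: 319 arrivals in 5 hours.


lambda = total arrivals / time = 319 / 5 = 63.8 per hour

63.8 per hour


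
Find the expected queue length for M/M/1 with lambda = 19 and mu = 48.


rho = 19/48; Lq = rho^2/(1-rho) = 0.26

0.26


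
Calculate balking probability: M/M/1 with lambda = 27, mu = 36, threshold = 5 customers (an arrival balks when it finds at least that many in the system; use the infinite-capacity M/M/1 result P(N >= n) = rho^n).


P(N >= 5) = rho^5 = (27/36)^5 = 0.2373

0.2373


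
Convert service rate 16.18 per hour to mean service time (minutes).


Mean service time = 60/mu = 60/16.18 = 3.71 minutes

3.71 minutes


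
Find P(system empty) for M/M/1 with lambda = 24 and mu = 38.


P0 = 1 - rho = 1 - 24/38 = 0.3684

0.3684


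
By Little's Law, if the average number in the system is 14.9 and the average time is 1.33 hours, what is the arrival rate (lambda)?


lambda = L / W = 14.9 / 1.33 = 11.2 per hour

11.2 per hour


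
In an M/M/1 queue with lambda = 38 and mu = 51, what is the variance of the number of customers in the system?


rho = 38/51; Var(N) = rho/(1-rho)^2 = 11.47

11.47


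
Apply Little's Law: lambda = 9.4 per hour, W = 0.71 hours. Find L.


L = lambda * W = 9.4 * 0.71 = 6.67

6.67


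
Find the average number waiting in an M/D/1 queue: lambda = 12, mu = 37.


M/D/1: Lq = rho^2 / (2*(1-rho)) where rho = 12/37; Lq = 0.08

0.08


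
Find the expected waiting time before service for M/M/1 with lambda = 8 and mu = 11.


rho = 8/11; Wq = rho/(mu - lambda) = 0.2424 hours

0.2424 hours


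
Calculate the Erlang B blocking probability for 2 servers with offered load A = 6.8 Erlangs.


B(N,A) = (A^N/N!) / sum(A^k/k!, k=0..N) with N=2, A=6.8 = 0.7477

0.7477


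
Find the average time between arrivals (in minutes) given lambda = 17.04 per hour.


Mean interarrival time = 60/lambda = 60/17.04 = 3.52 minutes

3.52 minutes


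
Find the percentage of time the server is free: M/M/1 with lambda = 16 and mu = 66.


Idle fraction = (1 - rho) * 100 = (1 - 16/66) * 100 = 75.8%

75.8%


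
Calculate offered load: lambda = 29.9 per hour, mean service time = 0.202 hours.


Offered load a = lambda * E[S] = 29.9 * 0.202 = 6.04 Erlangs

6.04 Erlangs


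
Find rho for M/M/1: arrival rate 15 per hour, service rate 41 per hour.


rho = lambda/mu = 15/41 = 0.3659

0.3659


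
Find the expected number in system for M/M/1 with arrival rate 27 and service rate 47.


rho = 27/47; L = rho/(1-rho) = 1.35

1.35


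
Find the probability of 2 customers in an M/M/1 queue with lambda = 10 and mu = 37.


rho = 10/37; P(n) = (1-rho)*rho^n = (1-10/37)*(10/37)^2 = 0.0533

0.0533


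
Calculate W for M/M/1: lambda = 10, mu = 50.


W = 1/(mu - lambda) = 1/(50 - 10) = 0.025 hours

0.025 hours


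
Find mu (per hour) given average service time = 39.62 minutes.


mu = 60 / avg_service_time = 60 / 39.62 = 1.51 per hour

1.51 per hour


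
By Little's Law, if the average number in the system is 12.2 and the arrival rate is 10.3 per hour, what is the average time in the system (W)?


W = L / lambda = 12.2 / 10.3 = 1.1845 hours

1.1845 hours


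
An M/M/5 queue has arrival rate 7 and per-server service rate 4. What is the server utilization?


rho = lambda/(c*mu) = 7/(5*4) = 0.35

0.35


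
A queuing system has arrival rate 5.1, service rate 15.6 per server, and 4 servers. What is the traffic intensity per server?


rho = lambda / (c * mu) = 5.1 / (4 * 15.6) = 0.0817

0.0817


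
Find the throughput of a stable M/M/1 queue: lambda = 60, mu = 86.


For a stable queue (lambda < mu), throughput = lambda = 60 per hour

60 per hour


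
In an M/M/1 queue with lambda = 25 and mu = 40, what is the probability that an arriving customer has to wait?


P(wait) = rho = lambda/mu = 25/40 = 0.625

0.625


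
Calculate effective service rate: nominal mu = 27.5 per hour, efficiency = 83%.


Effective rate = mu * efficiency = 27.5 * 0.83 = 22.83 per hour

22.83 per hour


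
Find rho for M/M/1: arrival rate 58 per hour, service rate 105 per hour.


rho = lambda/mu = 58/105 = 0.5524

0.5524


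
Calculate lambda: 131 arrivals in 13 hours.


lambda = total arrivals / time = 131 / 13 = 10.08 per hour

10.08 per hour


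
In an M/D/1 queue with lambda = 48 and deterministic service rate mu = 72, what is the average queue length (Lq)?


M/D/1: Lq = rho^2 / (2*(1-rho)) where rho = 48/72; Lq = 0.67

0.67


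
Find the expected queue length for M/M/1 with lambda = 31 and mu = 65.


rho = 31/65; Lq = rho^2/(1-rho) = 0.43

0.43


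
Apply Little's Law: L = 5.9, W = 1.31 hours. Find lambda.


lambda = L / W = 5.9 / 1.31 = 4.5 per hour

4.5 per hour


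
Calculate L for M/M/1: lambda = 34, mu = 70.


rho = 34/70; L = rho/(1-rho) = 0.94

0.94


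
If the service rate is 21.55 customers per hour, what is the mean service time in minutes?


Mean service time = 60/mu = 60/21.55 = 2.78 minutes

2.78 minutes


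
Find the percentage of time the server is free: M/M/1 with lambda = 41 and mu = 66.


Idle fraction = (1 - rho) * 100 = (1 - 41/66) * 100 = 37.9%

37.9%


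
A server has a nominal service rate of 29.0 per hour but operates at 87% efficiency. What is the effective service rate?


Effective rate = mu * efficiency = 29.0 * 0.87 = 25.23 per hour

25.23 per hour


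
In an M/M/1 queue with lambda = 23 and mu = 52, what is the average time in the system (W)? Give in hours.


W = 1/(mu - lambda) = 1/(52 - 23) = 0.0345 hours

0.0345 hours


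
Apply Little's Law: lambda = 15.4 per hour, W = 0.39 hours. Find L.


L = lambda * W = 15.4 * 0.39 = 6.01

6.01


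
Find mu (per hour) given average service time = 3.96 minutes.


mu = 60 / avg_service_time = 60 / 3.96 = 15.15 per hour

15.15 per hour


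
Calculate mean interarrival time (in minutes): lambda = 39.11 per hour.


Mean interarrival time = 60/lambda = 60/39.11 = 1.53 minutes

1.53 minutes


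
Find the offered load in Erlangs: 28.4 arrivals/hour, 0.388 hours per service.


Offered load a = lambda * E[S] = 28.4 * 0.388 = 11.02 Erlangs

11.02 Erlangs


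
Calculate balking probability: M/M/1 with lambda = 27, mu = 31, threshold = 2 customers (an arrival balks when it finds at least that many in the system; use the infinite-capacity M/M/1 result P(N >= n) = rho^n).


P(N >= 2) = rho^2 = (27/31)^2 = 0.7586

0.7586


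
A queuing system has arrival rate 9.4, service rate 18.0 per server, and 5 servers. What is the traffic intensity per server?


rho = lambda / (c * mu) = 9.4 / (5 * 18.0) = 0.1044

0.1044


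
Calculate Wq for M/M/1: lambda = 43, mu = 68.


rho = 43/68; Wq = rho/(mu - lambda) = 0.0253 hours

0.0253 hours


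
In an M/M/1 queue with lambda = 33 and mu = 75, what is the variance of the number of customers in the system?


rho = 33/75; Var(N) = rho/(1-rho)^2 = 1.4

1.4


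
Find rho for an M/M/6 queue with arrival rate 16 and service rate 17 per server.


rho = lambda/(c*mu) = 16/(6*17) = 0.1569

0.1569


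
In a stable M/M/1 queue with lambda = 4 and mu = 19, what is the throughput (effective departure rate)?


For a stable queue (lambda < mu), throughput = lambda = 4 per hour

4 per hour


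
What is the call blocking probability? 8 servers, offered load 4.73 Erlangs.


B(N,A) = (A^N/N!) / sum(A^k/k!, k=0..N) with N=8, A=4.73 = 0.0578

0.0578


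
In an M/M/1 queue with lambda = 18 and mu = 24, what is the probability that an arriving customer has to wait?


P(wait) = rho = lambda/mu = 18/24 = 0.75

0.75


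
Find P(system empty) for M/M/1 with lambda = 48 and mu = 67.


P0 = 1 - rho = 1 - 48/67 = 0.2836

0.2836


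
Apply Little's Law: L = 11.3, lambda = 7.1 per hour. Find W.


W = L / lambda = 11.3 / 7.1 = 1.5915 hours

1.5915 hours


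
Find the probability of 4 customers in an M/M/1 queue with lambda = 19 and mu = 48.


rho = 19/48; P(n) = (1-rho)*rho^n = (1-19/48)*(19/48)^4 = 0.0148

0.0148


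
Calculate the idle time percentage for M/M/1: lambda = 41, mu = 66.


Idle fraction = (1 - rho) * 100 = (1 - 41/66) * 100 = 37.9%

37.9%


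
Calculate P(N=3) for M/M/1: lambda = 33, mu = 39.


rho = 33/39; P(n) = (1-rho)*rho^n = (1-33/39)*(33/39)^3 = 0.0932

0.0932


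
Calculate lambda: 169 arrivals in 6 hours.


lambda = total arrivals / time = 169 / 6 = 28.17 per hour

28.17 per hour


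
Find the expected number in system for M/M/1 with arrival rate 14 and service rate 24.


rho = 14/24; L = rho/(1-rho) = 1.4

1.4


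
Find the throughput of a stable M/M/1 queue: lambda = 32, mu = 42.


For a stable queue (lambda < mu), throughput = lambda = 32 per hour

32 per hour


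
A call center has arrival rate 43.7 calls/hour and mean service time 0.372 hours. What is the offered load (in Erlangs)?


Offered load a = lambda * E[S] = 43.7 * 0.372 = 16.26 Erlangs

16.26 Erlangs


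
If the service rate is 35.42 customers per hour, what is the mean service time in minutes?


Mean service time = 60/mu = 60/35.42 = 1.69 minutes

1.69 minutes


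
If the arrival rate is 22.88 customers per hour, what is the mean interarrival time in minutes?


Mean interarrival time = 60/lambda = 60/22.88 = 2.62 minutes

2.62 minutes


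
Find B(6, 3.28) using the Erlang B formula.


B(N,A) = (A^N/N!) / sum(A^k/k!, k=0..N) with N=6, A=3.28 = 0.0685

0.0685


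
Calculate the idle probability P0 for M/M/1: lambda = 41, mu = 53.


P0 = 1 - rho = 1 - 41/53 = 0.2264

0.2264


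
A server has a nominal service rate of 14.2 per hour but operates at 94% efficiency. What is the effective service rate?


Effective rate = mu * efficiency = 14.2 * 0.94 = 13.35 per hour

13.35 per hour


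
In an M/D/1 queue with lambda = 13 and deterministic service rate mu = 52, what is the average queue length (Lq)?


M/D/1: Lq = rho^2 / (2*(1-rho)) where rho = 13/52; Lq = 0.04

0.04


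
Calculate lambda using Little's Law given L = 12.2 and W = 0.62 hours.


lambda = L / W = 12.2 / 0.62 = 19.68 per hour

19.68 per hour


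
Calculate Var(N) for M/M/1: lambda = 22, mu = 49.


rho = 22/49; Var(N) = rho/(1-rho)^2 = 1.48

1.48


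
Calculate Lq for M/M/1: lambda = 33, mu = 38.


rho = 33/38; Lq = rho^2/(1-rho) = 5.73

5.73


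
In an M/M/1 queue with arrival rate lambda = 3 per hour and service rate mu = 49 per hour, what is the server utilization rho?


rho = lambda/mu = 3/49 = 0.0612

0.0612


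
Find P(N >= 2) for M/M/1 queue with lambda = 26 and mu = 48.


P(N >= 2) = rho^2 = (26/48)^2 = 0.2934

0.2934


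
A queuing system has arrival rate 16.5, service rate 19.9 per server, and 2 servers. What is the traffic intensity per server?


rho = lambda / (c * mu) = 16.5 / (2 * 19.9) = 0.4146

0.4146


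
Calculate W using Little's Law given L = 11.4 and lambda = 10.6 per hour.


W = L / lambda = 11.4 / 10.6 = 1.0755 hours

1.0755 hours


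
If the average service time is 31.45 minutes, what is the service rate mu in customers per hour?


mu = 60 / avg_service_time = 60 / 31.45 = 1.91 per hour

1.91 per hour


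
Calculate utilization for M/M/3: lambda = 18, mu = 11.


rho = lambda/(c*mu) = 18/(3*11) = 0.5455

0.5455


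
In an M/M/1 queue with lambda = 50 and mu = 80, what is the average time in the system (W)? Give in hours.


W = 1/(mu - lambda) = 1/(80 - 50) = 0.0333 hours

0.0333 hours


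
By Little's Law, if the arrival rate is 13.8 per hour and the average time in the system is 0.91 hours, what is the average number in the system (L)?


L = lambda * W = 13.8 * 0.91 = 12.56

12.56


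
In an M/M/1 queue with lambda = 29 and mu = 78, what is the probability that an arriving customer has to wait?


P(wait) = rho = lambda/mu = 29/78 = 0.3718

0.3718


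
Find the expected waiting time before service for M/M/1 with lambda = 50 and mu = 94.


rho = 50/94; Wq = rho/(mu - lambda) = 0.0121 hours

0.0121 hours


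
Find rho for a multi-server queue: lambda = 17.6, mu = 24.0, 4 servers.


rho = lambda / (c * mu) = 17.6 / (4 * 24.0) = 0.1833

0.1833


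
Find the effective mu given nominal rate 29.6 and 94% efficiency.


Effective rate = mu * efficiency = 29.6 * 0.94 = 27.82 per hour

27.82 per hour


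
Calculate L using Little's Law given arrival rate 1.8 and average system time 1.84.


L = lambda * W = 1.8 * 1.84 = 3.31

3.31


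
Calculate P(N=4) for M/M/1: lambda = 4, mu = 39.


rho = 4/39; P(n) = (1-rho)*rho^n = (1-4/39)*(4/39)^4 = 0.0001

0.0001
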